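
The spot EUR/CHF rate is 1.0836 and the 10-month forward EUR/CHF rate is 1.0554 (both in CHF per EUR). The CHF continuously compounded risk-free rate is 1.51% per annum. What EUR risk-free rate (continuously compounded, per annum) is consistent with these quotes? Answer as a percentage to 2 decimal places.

F = S·e^((r_CHF − r_EUR)T) ⇒ r_EUR = r_CHF − ln(F/S)/T
ln(1.0554/1.0836) = -0.026369; /(10/12) = -0.031643
r_EUR = 0.0151 + 0.031643 = 0.046743
r_EUR = 4.67%

4.67%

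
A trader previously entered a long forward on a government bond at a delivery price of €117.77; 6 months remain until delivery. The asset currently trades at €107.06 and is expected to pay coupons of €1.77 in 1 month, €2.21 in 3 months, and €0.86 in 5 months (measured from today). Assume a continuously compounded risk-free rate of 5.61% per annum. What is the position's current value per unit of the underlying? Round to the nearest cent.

-€12.23

PV(remaining coupons) I = 1.77·e^(−0.0561·1/12) + 2.21·e^(−0.0561·3/12) + 0.86·e^(−0.0561·5/12) = 4.7811
Current forward F = (S − I)·e^(rT) = (107.06 − 4.7811)·e^(0.0561·6/12) = 102.2789 × 1.028447 = 105.1884
Value (long) = (F − K)·e^(−rT) = (105.1884 − 117.77) × 0.972340 = -12.2336
Value = -€12.23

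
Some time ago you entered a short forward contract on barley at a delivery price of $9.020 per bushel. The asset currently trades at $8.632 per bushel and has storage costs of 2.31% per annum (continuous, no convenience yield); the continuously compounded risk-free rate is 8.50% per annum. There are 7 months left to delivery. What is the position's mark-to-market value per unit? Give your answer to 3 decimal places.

-$0.165 per bushel

Current fair forward for the remaining 7 months: F = S·e^((r + u)·T), (r + u) = 0.0850 + 0.0231 = 0.1081
F = 8.632 · e^(0.1081 × 7/12) = 8.632 × 1.065089 = 9.1938
Value of long forward = (F − K)·e^(−rT) = (9.1938 − 9.020) · e^(−0.0850·7/12)
= 0.1738 × 0.951626 = 0.165
Short position value = −(long value) = -$0.165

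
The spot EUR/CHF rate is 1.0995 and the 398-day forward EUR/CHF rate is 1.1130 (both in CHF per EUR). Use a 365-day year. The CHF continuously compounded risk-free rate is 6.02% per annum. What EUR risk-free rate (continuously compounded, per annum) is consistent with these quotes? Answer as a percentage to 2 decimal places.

4.90%

F = S·e^((r_CHF − r_EUR)T) ⇒ r_EUR = r_CHF − ln(F/S)/T
ln(1.1130/1.0995) = 0.012204; /(398/365) = 0.011192
r_EUR = 0.0602 − 0.011192 = 0.049008
r_EUR = 4.90%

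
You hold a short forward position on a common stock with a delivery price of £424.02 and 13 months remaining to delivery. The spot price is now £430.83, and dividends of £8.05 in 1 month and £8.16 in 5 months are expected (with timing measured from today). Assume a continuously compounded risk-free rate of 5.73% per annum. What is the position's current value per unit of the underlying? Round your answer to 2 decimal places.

PV(remaining dividends) I = 8.05·e^(−0.0573·1/12) + 8.16·e^(−0.0573·5/12) = 15.9791
Current forward F = (S − I)·e^(rT) = (430.83 − 15.9791)·e^(0.0573·13/12) = 414.8509 × 1.064042 = 441.4188
Value (long) = (F − K)·e^(−rT) = (441.4188 − 424.02) × 0.939812 = 16.3516
Short position value = −(long value) = -£16.35

-£16.35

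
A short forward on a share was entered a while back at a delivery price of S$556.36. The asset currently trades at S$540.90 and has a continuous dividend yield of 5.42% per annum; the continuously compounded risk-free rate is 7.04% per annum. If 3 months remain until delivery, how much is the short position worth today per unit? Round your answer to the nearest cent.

S$13.03

Current fair forward for the remaining 3 months: F = S·e^((r − q)·T), (r − q) = 0.0704 − 0.0542 = 0.0162
F = 540.90 · e^(0.0162 × 3/12) = 540.90 × 1.004058 = 543.0950
Value of long forward = (F − K)·e^(−rT) = (543.0950 − 556.36) · e^(−0.0704·3/12)
= -13.2650 × 0.982554 = -13.03
Short position value = −(long value) = S$13.03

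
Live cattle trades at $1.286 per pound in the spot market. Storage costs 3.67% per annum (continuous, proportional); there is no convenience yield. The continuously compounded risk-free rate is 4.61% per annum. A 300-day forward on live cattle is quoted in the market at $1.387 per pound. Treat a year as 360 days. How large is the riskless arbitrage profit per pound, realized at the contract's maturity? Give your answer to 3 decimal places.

Fair forward: F* = S·e^(carry·T), with carry = (r + u) = 0.0461 + 0.0367 = 0.0828
F* = 1.286 · e^(0.0828 × 300/360) = 1.286 · e^0.069000 = 1.286 × 1.071436 = $1.3779
Market $1.387 > fair $1.3779: forward overpriced → cash-and-carry (buy spot, short the forward).
At maturity, profit = |F_mkt − F*| = |1.387 − 1.3779| = $0.009 per pound

$0.009 per pound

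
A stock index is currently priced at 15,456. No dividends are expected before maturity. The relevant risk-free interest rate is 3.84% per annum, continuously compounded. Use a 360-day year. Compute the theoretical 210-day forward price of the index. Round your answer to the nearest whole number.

F = S·e^(rT) = 15456 · e^(0.0384 × 210/360)
= 15456 · e^0.022400 = 15456 × 1.022653
F = 15,806

15,806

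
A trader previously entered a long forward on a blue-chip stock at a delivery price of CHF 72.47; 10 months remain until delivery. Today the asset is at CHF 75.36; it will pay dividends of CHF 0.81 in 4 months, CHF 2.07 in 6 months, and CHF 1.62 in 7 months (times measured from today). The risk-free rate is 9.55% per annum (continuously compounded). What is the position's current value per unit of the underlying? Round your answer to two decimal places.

PV(remaining dividends) I = 0.81·e^(−0.0955·4/12) + 2.07·e^(−0.0955·6/12) + 1.62·e^(−0.0955·7/12) = 4.2903
Current forward F = (S − I)·e^(rT) = (75.36 − 4.2903)·e^(0.0955·10/12) = 71.0697 × 1.082836 = 76.9568
Value (long) = (F − K)·e^(−rT) = (76.9568 − 72.47) × 0.923501 = 4.1436
Value = CHF 4.14

CHF 4.14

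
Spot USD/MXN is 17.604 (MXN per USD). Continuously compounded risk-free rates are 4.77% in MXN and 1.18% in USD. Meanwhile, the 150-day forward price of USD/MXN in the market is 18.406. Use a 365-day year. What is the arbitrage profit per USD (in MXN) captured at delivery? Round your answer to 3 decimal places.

Fair forward: F* = S·e^(carry·T), with carry = (r_MXN − r_USD) = 0.0477 − 0.0118 = 0.0359
F* = 17.604 · e^(0.0359 × 150/365) = 17.604 · e^0.014753 = 17.604 × 1.014862 = 17.8656
Market 18.406 > fair 17.8656: forward overpriced → cash-and-carry (buy spot, short the forward).
At maturity, profit = |F_mkt − F*| = |18.406 − 17.8656| = 0.540 per USD (in MXN)

0.540 per USD (in MXN)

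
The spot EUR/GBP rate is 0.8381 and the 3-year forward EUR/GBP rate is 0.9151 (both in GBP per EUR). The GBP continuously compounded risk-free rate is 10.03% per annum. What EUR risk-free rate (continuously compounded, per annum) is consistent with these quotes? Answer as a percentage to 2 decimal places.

F = S·e^((r_GBP − r_EUR)T) ⇒ r_EUR = r_GBP − ln(F/S)/T
ln(0.9151/0.8381) = 0.087896; /(3) = 0.029299
r_EUR = 0.1003 − 0.029299 = 0.071001
r_EUR = 7.10%

7.10%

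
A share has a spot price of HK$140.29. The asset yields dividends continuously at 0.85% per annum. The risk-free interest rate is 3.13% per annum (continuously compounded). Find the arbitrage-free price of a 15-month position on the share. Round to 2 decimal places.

HK$144.35

F = S·e^((r − q)T) = 140.29 · e^((0.0313 − 0.0085) × 15/12)
= 140.29 · e^0.028500 = 140.29 × 1.028910
F = HK$144.35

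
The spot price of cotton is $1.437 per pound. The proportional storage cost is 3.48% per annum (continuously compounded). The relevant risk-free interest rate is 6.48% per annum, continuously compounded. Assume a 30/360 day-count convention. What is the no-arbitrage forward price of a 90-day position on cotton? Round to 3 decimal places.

Net carry = r + u − y = 0.0648 + 0.0348 − 0.0000 = 0.0996
F = S·e^((r+u−y)T) = 1.437 · e^(0.0996 × 90/360) = 1.437 · e^0.024900
= 1.437 × 1.025213 = $1.473 per pound

$1.473 per pound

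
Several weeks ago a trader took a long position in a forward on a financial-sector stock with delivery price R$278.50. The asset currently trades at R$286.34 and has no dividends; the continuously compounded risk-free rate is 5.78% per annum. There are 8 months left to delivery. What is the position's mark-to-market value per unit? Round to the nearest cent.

Current fair forward for the remaining 8 months: F = S·e^(r·T), r = 0.0578
F = 286.34 · e^(0.0578 × 8/12) = 286.34 × 1.039285 = 297.5889
Value of long forward = (F − K)·e^(−rT) = (297.5889 − 278.50) · e^(−0.0578·8/12)
= 19.0889 × 0.962200 = 18.37

R$18.37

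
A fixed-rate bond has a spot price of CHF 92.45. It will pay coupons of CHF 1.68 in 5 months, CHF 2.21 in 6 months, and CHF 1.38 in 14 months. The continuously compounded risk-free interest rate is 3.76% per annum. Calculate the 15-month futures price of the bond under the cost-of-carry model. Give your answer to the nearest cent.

CHF 91.51

PV(coupons) I = 1.68·e^(−0.0376·5/12) + 2.21·e^(−0.0376·6/12) + 1.38·e^(−0.0376·14/12)
I = 1.6539 + 2.1688 + 1.3208 = 5.1435
F = (S − I)·e^(rT) = (92.45 − 5.1435) · e^(0.0376·15/12)
= 87.3065 · e^0.047000 = 87.3065 × 1.048122 = CHF 91.51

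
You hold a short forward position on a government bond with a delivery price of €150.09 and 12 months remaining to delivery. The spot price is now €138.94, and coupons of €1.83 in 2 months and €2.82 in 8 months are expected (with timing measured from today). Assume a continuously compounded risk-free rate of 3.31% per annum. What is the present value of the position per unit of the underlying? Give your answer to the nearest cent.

PV(remaining coupons) I = 1.83·e^(−0.0331·2/12) + 2.82·e^(−0.0331·8/12) = 4.5784
Current forward F = (S − I)·e^(rT) = (138.94 − 4.5784)·e^(0.0331·12/12) = 134.3616 × 1.033654 = 138.8834
Value (long) = (F − K)·e^(−rT) = (138.8834 − 150.09) × 0.967442 = -10.8417
Short position value = −(long value) = €10.84

€10.84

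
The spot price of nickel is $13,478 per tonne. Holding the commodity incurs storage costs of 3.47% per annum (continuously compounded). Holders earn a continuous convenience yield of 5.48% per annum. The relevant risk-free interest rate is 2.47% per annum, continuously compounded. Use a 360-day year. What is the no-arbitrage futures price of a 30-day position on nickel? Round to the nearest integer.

Net carry = r + u − y = 0.0247 + 0.0347 − 0.0548 = 0.0046
F = S·e^((r+u−y)T) = 13478 · e^(0.0046 × 30/360) = 13478 · e^0.000383
= 13478 × 1.000383 = $13,483 per tonne

$13,483 per tonne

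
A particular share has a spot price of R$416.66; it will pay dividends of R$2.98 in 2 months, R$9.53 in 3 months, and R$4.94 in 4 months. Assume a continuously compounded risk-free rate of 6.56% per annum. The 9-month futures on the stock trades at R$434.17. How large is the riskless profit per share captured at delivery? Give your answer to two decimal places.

PV(dividends) I = 2.98·e^(−0.0656·2/12) + 9.53·e^(−0.0656·3/12) + 4.94·e^(−0.0656·4/12) = 17.1557
Fair futures F* = (S − I)·e^(rT) = (416.66 − 17.1557)·e^0.049200 = 399.5043 × 1.050430 = 419.6513
Market R$434.17 > fair 419.6513: forward overpriced → cash-and-carry (borrow at r, buy the stock and collect the dividends, short the forward).
Profit at T = |F_mkt − F*| = |434.17 − 419.6513| = R$14.52 per share

R$14.52 per share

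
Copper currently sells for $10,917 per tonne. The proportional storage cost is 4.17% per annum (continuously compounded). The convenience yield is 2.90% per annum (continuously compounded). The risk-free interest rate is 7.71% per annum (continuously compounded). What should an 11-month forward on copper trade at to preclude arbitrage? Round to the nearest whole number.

Net carry = r + u − y = 0.0771 + 0.0417 − 0.0290 = 0.0898
F = S·e^((r+u−y)T) = 10917 · e^(0.0898 × 11/12) = 10917 · e^0.082317
= 10917 × 1.085800 = $11,854 per tonne

$11,854 per tonne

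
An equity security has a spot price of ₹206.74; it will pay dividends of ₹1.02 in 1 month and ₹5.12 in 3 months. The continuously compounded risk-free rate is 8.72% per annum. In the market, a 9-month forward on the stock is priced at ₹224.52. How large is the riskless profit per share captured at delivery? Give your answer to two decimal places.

PV(dividends) I = 1.02·e^(−0.0872·1/12) + 5.12·e^(−0.0872·3/12) = 6.0222
Fair forward F* = (S − I)·e^(rT) = (206.74 − 6.0222)·e^0.065400 = 200.7178 × 1.067586 = 214.2835
Market ₹224.52 > fair 214.2835: forward overpriced → cash-and-carry (borrow at r, buy the stock and collect the dividends, short the forward).
Profit at T = |F_mkt − F*| = |224.52 − 214.2835| = ₹10.24 per share

₹10.24 per share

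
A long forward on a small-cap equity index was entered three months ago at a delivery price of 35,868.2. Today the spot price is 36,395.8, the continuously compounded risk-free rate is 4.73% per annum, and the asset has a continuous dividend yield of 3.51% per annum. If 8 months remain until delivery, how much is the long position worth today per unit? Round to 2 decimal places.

Current fair forward for the remaining 8 months: F = S·e^((r − q)·T), (r − q) = 0.0473 − 0.0351 = 0.0122
F = 36395.8 · e^(0.0122 × 8/12) = 36395.8 × 1.00816650 = 36693.0263
Value of long forward = (F − K)·e^(−rT) = (36693.0263 − 35868.2) · e^(−0.0473·8/12)
= 824.8263 × 0.96895866 = 799.22

799.22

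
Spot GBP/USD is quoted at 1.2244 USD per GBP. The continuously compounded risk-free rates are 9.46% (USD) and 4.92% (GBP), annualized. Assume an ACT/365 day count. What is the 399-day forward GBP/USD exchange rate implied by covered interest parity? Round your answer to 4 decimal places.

F = S·e^((r_USD − r_GBP)T) = 1.2244 · e^((0.0946 − 0.0492) × 399/365)
= 1.2244 · e^0.049629 = 1.2244 × 1.050881
F = 1.2867 USD per GBP

1.2867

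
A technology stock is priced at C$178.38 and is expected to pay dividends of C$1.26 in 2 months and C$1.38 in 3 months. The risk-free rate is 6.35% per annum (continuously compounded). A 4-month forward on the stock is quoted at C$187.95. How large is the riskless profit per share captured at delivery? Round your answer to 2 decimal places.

PV(dividends) I = 1.26·e^(−0.0635·2/12) + 1.38·e^(−0.0635·3/12) = 2.6050
Fair forward F* = (S − I)·e^(rT) = (178.38 − 2.6050)·e^0.021167 = 175.7750 × 1.021393 = 179.5354
Market C$187.95 > fair 179.5354: forward overpriced → cash-and-carry (borrow at r, buy the stock and collect the dividends, short the forward).
Profit at T = |F_mkt − F*| = |187.95 − 179.5354| = C$8.41 per share

C$8.41 per share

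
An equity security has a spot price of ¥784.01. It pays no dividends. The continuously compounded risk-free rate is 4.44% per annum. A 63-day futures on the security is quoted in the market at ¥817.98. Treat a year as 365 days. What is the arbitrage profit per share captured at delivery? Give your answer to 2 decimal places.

¥27.94 per share

Fair futures: F* = S·e^(carry·T), with carry = r = 0.0444
F* = 784.01 · e^(0.0444 × 63/365) = 784.01 · e^0.007664 = 784.01 × 1.007693 = ¥790.0414
Market ¥817.98 > fair ¥790.0414: forward overpriced → cash-and-carry (buy spot, short the forward).
At maturity, profit = |F_mkt − F*| = |817.98 − 790.0414| = ¥27.94 per share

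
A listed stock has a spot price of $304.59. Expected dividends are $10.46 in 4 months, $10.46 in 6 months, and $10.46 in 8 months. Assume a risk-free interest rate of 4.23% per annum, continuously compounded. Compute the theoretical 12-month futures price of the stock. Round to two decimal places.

$285.70

PV(dividends) I = 10.46·e^(−0.0423·4/12) + 10.46·e^(−0.0423·6/12) + 10.46·e^(−0.0423·8/12)
I = 10.3135 + 10.2411 + 10.1691 = 30.7237
F = (S − I)·e^(rT) = (304.59 − 30.7237) · e^(0.0423·12/12)
= 273.8663 · e^0.042300 = 273.8663 × 1.043207 = $285.70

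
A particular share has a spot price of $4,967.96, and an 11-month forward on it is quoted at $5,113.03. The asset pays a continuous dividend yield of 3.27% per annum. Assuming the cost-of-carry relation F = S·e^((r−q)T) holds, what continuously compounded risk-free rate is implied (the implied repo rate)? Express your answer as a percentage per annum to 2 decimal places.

6.41%

From F = S·e^((r−q)T): (r − q) = ln(F/S)/T
ln(5113.03/4967.96) = ln(1.029201) = 0.028783
(r − q) = 0.028783 / (11/12) = 0.031400
r = ln(F/S)/T + q = 0.031400 + 0.0327 = 0.064100
r = 6.41%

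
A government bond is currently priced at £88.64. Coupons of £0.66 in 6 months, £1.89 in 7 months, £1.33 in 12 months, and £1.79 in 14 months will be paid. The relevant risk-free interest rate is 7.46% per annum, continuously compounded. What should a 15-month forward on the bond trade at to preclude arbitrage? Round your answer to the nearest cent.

£91.46

PV(coupons) I = 0.66·e^(−0.0746·6/12) + 1.89·e^(−0.0746·7/12) + 1.33·e^(−0.0746·12/12) + 1.79·e^(−0.0746·14/12)
I = 0.6358 + 1.8095 + 1.2344 + 1.6408 = 5.3205
F = (S − I)·e^(rT) = (88.64 − 5.3205) · e^(0.0746·15/12)
= 83.3195 · e^0.093250 = 83.3195 × 1.097736 = £91.46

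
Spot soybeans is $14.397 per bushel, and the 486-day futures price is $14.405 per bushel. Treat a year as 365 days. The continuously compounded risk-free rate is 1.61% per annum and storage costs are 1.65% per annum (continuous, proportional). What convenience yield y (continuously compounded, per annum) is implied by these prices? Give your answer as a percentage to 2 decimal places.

F = S·e^((r+u−y)T) ⇒ (r+u−y) = ln(F/S)/T
ln(14.405/14.397) = 0.000556; /T ⇒ 0.000418
y = r + u − ln(F/S)/T = 0.0161 + 0.0165 − 0.000418 = 0.032182
y = 3.22%

3.22%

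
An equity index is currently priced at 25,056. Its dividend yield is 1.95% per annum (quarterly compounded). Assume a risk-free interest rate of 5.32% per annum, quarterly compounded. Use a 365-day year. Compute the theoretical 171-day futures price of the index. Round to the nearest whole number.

F = S · (1+r/4)^(4T) / (1+q/4)^(4T)
= 25056 × 1.025069 / 1.009155 = 25056 × 1.015770
F = 25,451

25,451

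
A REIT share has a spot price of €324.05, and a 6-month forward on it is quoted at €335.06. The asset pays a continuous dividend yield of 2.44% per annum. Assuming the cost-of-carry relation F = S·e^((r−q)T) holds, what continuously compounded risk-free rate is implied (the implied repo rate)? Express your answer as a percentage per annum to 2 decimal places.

9.12%

From F = S·e^((r−q)T): (r − q) = ln(F/S)/T
ln(335.06/324.05) = ln(1.033976) = 0.033412
(r − q) = 0.033412 / (6/12) = 0.066824
r = ln(F/S)/T + q = 0.066824 + 0.0244 = 0.091224
r = 9.12%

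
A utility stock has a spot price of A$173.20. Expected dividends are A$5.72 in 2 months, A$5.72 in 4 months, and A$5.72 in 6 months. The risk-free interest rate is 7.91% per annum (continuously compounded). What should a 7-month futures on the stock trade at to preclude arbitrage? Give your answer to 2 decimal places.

PV(dividends) I = 5.72·e^(−0.0791·2/12) + 5.72·e^(−0.0791·4/12) + 5.72·e^(−0.0791·6/12)
I = 5.6451 + 5.5712 + 5.4982 = 16.7145
F = (S − I)·e^(rT) = (173.20 − 16.7145) · e^(0.0791·7/12)
= 156.4855 · e^0.046142 = 156.4855 × 1.047223 = A$163.88

A$163.88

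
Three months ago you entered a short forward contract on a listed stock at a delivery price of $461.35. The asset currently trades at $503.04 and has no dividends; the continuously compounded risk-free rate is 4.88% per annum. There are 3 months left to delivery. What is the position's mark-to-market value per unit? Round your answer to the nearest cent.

Current fair forward for the remaining 3 months: F = S·e^(r·T), r = 0.0488
F = 503.04 · e^(0.0488 × 3/12) = 503.04 × 1.012275 = 509.2148
Value of long forward = (F − K)·e^(−rT) = (509.2148 − 461.35) · e^(−0.0488·3/12)
= 47.8648 × 0.987874 = 47.28
Short position value = −(long value) = -$47.28

-$47.28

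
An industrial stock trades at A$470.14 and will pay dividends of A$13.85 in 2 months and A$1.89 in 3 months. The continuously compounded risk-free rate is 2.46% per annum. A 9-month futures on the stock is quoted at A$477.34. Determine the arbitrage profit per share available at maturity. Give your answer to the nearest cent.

PV(dividends) I = 13.85·e^(−0.0246·2/12) + 1.89·e^(−0.0246·3/12) = 15.6717
Fair futures F* = (S − I)·e^(rT) = (470.14 − 15.6717)·e^0.018450 = 454.4683 × 1.018621 = 462.9310
Market A$477.34 > fair 462.9310: forward overpriced → cash-and-carry (borrow at r, buy the stock and collect the dividends, short the forward).
Profit at T = |F_mkt − F*| = |477.34 − 462.9310| = A$14.41 per share

A$14.41 per share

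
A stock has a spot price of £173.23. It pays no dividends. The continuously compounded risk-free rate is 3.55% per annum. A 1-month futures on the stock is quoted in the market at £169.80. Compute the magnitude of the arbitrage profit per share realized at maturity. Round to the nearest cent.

Fair futures: F* = S·e^(carry·T), with carry = r = 0.0355
F* = 173.23 · e^(0.0355 × 1/12) = 173.23 · e^0.002958 = 173.23 × 1.002962 = £173.7431
Market £169.80 < fair £173.7431: forward underpriced → reverse cash-and-carry (short spot, go long the forward).
At maturity, profit = |F_mkt − F*| = |169.80 − 173.7431| = £3.94 per share

£3.94 per share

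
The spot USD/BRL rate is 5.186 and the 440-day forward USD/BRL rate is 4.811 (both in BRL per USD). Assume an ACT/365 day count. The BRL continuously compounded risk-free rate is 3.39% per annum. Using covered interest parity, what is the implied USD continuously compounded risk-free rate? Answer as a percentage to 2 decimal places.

9.62%

F = S·e^((r_BRL − r_USD)T) ⇒ r_USD = r_BRL − ln(F/S)/T
ln(4.811/5.186) = -0.075058; /(440/365) = -0.062264
r_USD = 0.0339 + 0.062264 = 0.096164
r_USD = 9.62%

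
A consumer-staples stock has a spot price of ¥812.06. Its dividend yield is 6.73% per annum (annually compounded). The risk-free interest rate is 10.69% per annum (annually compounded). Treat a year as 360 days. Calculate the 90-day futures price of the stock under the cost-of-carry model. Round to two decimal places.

¥819.49

F = S · (1+r)^T / (1+q)^T
= 812.06 × 1.025716 / 1.016416 = 812.06 × 1.009150
F = ¥819.49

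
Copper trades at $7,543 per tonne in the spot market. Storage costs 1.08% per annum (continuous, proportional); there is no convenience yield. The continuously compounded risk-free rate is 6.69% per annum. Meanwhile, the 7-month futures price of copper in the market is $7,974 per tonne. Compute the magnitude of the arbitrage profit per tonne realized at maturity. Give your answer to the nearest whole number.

$81 per tonne

Fair futures: F* = S·e^(carry·T), with carry = (r + u) = 0.0669 + 0.0108 = 0.0777
F* = 7543 · e^(0.0777 × 7/12) = 7543 · e^0.045325 = 7543 × 1.046368 = $7892.7538
Market $7974 > fair $7892.7538: forward overpriced → cash-and-carry (buy spot, short the forward).
At maturity, profit = |F_mkt − F*| = |7974 − 7892.7538| = $81 per tonne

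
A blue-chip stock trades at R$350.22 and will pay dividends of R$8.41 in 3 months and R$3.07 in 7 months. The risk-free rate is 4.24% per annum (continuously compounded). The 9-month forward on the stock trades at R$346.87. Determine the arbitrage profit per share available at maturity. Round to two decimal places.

R$2.98 per share

PV(dividends) I = 8.41·e^(−0.0424·3/12) + 3.07·e^(−0.0424·7/12) = 11.3163
Fair forward F* = (S − I)·e^(rT) = (350.22 − 11.3163)·e^0.031800 = 338.9037 × 1.032311 = 349.8540
Market R$346.87 < fair 349.8540: forward underpriced → reverse cash-and-carry (short the stock, invest proceeds at r, pay the dividends, go long the forward).
Profit at T = |F_mkt − F*| = |346.87 − 349.8540| = R$2.98 per share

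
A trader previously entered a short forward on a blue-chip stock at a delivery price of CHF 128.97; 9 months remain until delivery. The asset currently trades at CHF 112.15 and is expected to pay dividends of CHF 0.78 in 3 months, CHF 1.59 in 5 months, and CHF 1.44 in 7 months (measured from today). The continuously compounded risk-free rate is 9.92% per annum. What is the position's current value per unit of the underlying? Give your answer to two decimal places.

CHF 11.22

PV(remaining dividends) I = 0.78·e^(−0.0992·3/12) + 1.59·e^(−0.0992·5/12) + 1.44·e^(−0.0992·7/12) = 3.6456
Current forward F = (S − I)·e^(rT) = (112.15 − 3.6456)·e^(0.0992·9/12) = 108.5044 × 1.077238 = 116.8851
Value (long) = (F − K)·e^(−rT) = (116.8851 − 128.97) × 0.928300 = -11.2184
Short position value = −(long value) = CHF 11.22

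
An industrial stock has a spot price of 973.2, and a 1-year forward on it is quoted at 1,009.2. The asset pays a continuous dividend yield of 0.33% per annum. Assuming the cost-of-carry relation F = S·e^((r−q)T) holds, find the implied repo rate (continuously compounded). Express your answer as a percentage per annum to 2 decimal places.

From F = S·e^((r−q)T): (r − q) = ln(F/S)/T
ln(1009.2/973.2) = ln(1.036991) = 0.036323
(r − q) = 0.036323 / (1) = 0.036323
r = ln(F/S)/T + q = 0.036323 + 0.0033 = 0.039623
r = 3.96%

3.96%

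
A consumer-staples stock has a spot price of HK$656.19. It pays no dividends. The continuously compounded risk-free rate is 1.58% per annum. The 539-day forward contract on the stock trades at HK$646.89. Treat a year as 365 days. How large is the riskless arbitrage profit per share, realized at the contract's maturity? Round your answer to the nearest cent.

HK$24.79 per share

Fair forward: F* = S·e^(carry·T), with carry = r = 0.0158
F* = 656.19 · e^(0.0158 × 539/365) = 656.19 · e^0.023332 = 656.19 × 1.023606 = HK$671.6800
Market HK$646.89 < fair HK$671.6800: forward underpriced → reverse cash-and-carry (short spot, go long the forward).
At maturity, profit = |F_mkt − F*| = |646.89 − 671.6800| = HK$24.79 per share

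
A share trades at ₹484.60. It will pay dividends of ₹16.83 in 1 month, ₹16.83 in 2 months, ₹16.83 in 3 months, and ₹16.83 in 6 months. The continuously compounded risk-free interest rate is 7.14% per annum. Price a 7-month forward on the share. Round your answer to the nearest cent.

PV(dividends) I = 16.83·e^(−0.0714·1/12) + 16.83·e^(−0.0714·2/12) + 16.83·e^(−0.0714·3/12) + 16.83·e^(−0.0714·6/12)
I = 16.7302 + 16.6309 + 16.5322 + 16.2398 = 66.1331
F = (S − I)·e^(rT) = (484.60 − 66.1331) · e^(0.0714·7/12)
= 418.4669 · e^0.041650 = 418.4669 × 1.042530 = ₹436.26

₹436.26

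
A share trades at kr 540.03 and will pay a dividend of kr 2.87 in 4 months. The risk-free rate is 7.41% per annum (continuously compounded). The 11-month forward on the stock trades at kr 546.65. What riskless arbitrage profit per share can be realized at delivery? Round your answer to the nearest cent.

kr 28.34 per share

PV(dividends) I = 2.87·e^(−0.0741·4/12) = 2.8000
Fair forward F* = (S − I)·e^(rT) = (540.03 − 2.8000)·e^0.067925 = 537.2300 × 1.070285 = 574.9892
Market kr 546.65 < fair 574.9892: forward underpriced → reverse cash-and-carry (short the stock, invest proceeds at r, pay the dividends, go long the forward).
Profit at T = |F_mkt − F*| = |546.65 − 574.9892| = kr 28.34 per share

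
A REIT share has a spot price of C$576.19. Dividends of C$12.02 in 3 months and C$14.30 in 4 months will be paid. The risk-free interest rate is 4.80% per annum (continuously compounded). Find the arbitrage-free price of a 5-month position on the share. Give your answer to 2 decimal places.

PV(dividends) I = 12.02·e^(−0.0480·3/12) + 14.30·e^(−0.0480·4/12)
I = 11.8766 + 14.0730 = 25.9496
F = (S − I)·e^(rT) = (576.19 − 25.9496) · e^(0.0480·5/12)
= 550.2404 · e^0.020000 = 550.2404 × 1.020201 = C$561.36

C$561.36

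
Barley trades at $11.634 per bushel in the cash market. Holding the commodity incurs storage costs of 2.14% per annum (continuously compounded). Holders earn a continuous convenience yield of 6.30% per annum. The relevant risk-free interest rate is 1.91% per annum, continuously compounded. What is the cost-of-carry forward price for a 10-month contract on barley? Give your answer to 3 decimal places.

$11.418 per bushel

Net carry = r + u − y = 0.0191 + 0.0214 − 0.0630 = -0.0225
F = S·e^((r+u−y)T) = 11.634 · e^(-0.0225 × 10/12) = 11.634 · e^-0.018750
= 11.634 × 0.981425 = $11.418 per bushel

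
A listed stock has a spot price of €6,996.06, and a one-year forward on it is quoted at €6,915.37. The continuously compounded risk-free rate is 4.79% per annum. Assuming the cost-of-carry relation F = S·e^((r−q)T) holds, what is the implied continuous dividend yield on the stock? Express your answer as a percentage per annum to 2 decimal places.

5.95%

From F = S·e^((r−q)T): (r − q) = ln(F/S)/T
ln(6915.37/6996.06) = ln(0.988466) = -0.011601
(r − q) = -0.011601 / (12/12) = -0.011601
q = r − ln(F/S)/T = 0.0479 + 0.011601 = 0.059501
q = 5.95%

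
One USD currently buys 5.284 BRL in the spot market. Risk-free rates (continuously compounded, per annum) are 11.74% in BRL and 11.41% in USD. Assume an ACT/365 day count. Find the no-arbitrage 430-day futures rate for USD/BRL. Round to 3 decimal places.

F = S·e^((r_BRL − r_USD)T) = 5.284 · e^((0.1174 − 0.1141) × 430/365)
= 5.284 · e^0.003888 = 5.284 × 1.003896
F = 5.305 BRL per USD

5.305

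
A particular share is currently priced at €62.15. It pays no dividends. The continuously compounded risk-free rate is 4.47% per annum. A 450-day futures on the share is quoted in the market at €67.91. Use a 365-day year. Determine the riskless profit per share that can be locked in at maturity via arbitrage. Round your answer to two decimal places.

€2.24 per share

Fair futures: F* = S·e^(carry·T), with carry = r = 0.0447
F* = 62.15 · e^(0.0447 × 450/365) = 62.15 · e^0.055110 = 62.15 × 1.056657 = €65.6712
Market €67.91 > fair €65.6712: forward overpriced → cash-and-carry (buy spot, short the forward).
At maturity, profit = |F_mkt − F*| = |67.91 − 65.6712| = €2.24 per share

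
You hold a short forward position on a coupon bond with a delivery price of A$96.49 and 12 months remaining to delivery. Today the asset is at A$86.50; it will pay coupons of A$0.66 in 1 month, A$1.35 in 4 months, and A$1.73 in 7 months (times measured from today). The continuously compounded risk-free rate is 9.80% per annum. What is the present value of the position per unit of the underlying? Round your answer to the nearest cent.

A$4.58

PV(remaining coupons) I = 0.66·e^(−0.0980·1/12) + 1.35·e^(−0.0980·4/12) + 1.73·e^(−0.0980·7/12) = 3.5951
Current forward F = (S − I)·e^(rT) = (86.50 − 3.5951)·e^(0.0980·12/12) = 82.9049 × 1.102963 = 91.4410
Value (long) = (F − K)·e^(−rT) = (91.4410 − 96.49) × 0.906649 = -4.5777
Short position value = −(long value) = A$4.58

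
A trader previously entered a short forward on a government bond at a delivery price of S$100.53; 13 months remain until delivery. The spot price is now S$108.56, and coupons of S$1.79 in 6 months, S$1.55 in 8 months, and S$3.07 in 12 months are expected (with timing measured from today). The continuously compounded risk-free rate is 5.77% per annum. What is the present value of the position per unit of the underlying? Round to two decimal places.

-S$7.99

PV(remaining coupons) I = 1.79·e^(−0.0577·6/12) + 1.55·e^(−0.0577·8/12) + 3.07·e^(−0.0577·12/12) = 6.1285
Current forward F = (S − I)·e^(rT) = (108.56 − 6.1285)·e^(0.0577·13/12) = 102.4315 × 1.064503 = 109.0386
Value (long) = (F − K)·e^(−rT) = (109.0386 − 100.53) × 0.939405 = 7.9930
Short position value = −(long value) = -S$7.99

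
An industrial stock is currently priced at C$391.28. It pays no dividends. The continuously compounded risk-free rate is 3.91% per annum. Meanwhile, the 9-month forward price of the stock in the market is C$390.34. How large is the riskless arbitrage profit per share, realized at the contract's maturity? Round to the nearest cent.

C$12.58 per share

Fair forward: F* = S·e^(carry·T), with carry = r = 0.0391
F* = 391.28 · e^(0.0391 × 9/12) = 391.28 · e^0.029325 = 391.28 × 1.029759 = C$402.9241
Market C$390.34 < fair C$402.9241: forward underpriced → reverse cash-and-carry (short spot, go long the forward).
At maturity, profit = |F_mkt − F*| = |390.34 − 402.9241| = C$12.58 per share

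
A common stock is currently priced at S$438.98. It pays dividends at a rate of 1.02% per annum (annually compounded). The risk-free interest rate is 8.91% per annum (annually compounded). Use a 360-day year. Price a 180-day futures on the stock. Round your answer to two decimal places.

S$455.80

F = S · (1+r)^T / (1+q)^T
= 438.98 × 1.043600 / 1.005087 = 438.98 × 1.038318
F = S$455.80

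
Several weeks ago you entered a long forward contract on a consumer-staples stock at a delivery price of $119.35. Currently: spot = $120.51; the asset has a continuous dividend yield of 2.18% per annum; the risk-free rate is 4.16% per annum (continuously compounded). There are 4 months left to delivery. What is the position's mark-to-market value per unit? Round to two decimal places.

$1.93

Current fair forward for the remaining 4 months: F = S·e^((r − q)·T), (r − q) = 0.0416 − 0.0218 = 0.0198
F = 120.51 · e^(0.0198 × 4/12) = 120.51 × 1.006622 = 121.3080
Value of long forward = (F − K)·e^(−rT) = (121.3080 − 119.35) · e^(−0.0416·4/12)
= 1.9580 × 0.986229 = 1.93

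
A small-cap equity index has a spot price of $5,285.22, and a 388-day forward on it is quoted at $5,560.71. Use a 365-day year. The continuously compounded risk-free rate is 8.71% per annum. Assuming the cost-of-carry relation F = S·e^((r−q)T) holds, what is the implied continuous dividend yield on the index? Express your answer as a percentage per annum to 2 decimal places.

3.93%

From F = S·e^((r−q)T): (r − q) = ln(F/S)/T
ln(5560.71/5285.22) = ln(1.052125) = 0.050812
(r − q) = 0.050812 / (388/365) = 0.047800
q = r − ln(F/S)/T = 0.0871 − 0.047800 = 0.039300
q = 3.93%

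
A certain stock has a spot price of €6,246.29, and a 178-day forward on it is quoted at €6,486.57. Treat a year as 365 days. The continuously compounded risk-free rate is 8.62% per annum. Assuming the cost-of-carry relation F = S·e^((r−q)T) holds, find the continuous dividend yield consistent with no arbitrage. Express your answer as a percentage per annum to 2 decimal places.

0.88%

From F = S·e^((r−q)T): (r − q) = ln(F/S)/T
ln(6486.57/6246.29) = ln(1.038468) = 0.037747
(r − q) = 0.037747 / (178/365) = 0.077403
q = r − ln(F/S)/T = 0.0862 − 0.077403 = 0.008797
q = 0.88%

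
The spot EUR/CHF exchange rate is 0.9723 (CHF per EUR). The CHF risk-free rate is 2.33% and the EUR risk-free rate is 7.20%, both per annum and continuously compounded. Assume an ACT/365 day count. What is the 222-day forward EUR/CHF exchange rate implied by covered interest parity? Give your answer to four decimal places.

F = S·e^((r_CHF − r_EUR)T) = 0.9723 · e^((0.0233 − 0.0720) × 222/365)
= 0.9723 · e^-0.029620 = 0.9723 × 0.970814
F = 0.9439 CHF per EUR

0.9439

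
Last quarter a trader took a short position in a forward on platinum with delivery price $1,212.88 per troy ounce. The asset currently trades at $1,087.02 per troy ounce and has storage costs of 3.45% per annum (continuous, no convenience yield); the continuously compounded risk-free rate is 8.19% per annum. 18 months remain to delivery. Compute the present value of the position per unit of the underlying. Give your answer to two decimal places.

-$72.09 per troy ounce

Current fair forward for the remaining 18 months: F = S·e^((r + u)·T), (r + u) = 0.0819 + 0.0345 = 0.1164
F = 1087.02 · e^(0.1164 × 18/12) = 1087.02 × 1.19076981 = 1294.3906
Value of long forward = (F − K)·e^(−rT) = (1294.3906 − 1212.88) · e^(−0.0819·18/12)
= 81.5106 × 0.88439631 = 72.09
Short position value = −(long value) = -$72.09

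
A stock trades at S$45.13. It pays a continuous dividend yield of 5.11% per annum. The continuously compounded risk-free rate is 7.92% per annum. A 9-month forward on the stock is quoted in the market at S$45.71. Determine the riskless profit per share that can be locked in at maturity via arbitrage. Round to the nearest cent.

S$0.38 per share

Fair forward: F* = S·e^(carry·T), with carry = (r − q) = 0.0792 − 0.0511 = 0.0281
F* = 45.13 · e^(0.0281 × 9/12) = 45.13 · e^0.021075 = 45.13 × 1.021299 = S$46.0912
Market S$45.71 < fair S$46.0912: forward underpriced → reverse cash-and-carry (short spot, go long the forward).
At maturity, profit = |F_mkt − F*| = |45.71 − 46.0912| = S$0.38 per share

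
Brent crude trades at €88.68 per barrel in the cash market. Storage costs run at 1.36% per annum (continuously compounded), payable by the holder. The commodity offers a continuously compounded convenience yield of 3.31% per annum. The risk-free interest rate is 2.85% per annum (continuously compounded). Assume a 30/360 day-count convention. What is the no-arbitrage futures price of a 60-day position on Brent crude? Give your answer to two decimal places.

Net carry = r + u − y = 0.0285 + 0.0136 − 0.0331 = 0.0090
F = S·e^((r+u−y)T) = 88.68 · e^(0.0090 × 60/360) = 88.68 · e^0.001500
= 88.68 × 1.001501 = €88.81 per barrel

€88.81 per barrel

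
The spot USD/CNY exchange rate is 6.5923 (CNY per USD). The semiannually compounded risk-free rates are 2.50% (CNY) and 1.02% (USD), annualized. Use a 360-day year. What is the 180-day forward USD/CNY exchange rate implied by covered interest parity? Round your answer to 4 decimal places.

6.6408

By covered interest parity, F = S · (1+r_CNY/2)^(2T) / (1+r_USD/2)^(2T)
= 6.5923 × 1.012500 / 1.005100 = 6.5923 × 1.007362
F = 6.6408 CNY per USD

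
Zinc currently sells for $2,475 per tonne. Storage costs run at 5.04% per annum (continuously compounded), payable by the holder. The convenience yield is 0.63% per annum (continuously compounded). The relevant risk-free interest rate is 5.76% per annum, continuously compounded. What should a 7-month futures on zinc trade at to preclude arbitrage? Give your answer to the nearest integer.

$2,626 per tonne

Net carry = r + u − y = 0.0576 + 0.0504 − 0.0063 = 0.1017
F = S·e^((r+u−y)T) = 2475 · e^(0.1017 × 7/12) = 2475 · e^0.059325
= 2475 × 1.061120 = $2,626 per tonne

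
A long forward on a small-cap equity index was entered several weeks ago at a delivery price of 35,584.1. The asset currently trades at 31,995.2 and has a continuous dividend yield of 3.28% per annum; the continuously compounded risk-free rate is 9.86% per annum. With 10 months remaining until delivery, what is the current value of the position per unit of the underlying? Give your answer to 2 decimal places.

Current fair forward for the remaining 10 months: F = S·e^((r − q)·T), (r − q) = 0.0986 − 0.0328 = 0.0658
F = 31995.2 · e^(0.0658 × 10/12) = 31995.2 × 1.05636454 = 33798.5947
Value of long forward = (F − K)·e^(−rT) = (33798.5947 − 35584.1) · e^(−0.0986·10/12)
= -1785.5053 × 0.92111843 = -1644.66

-1644.66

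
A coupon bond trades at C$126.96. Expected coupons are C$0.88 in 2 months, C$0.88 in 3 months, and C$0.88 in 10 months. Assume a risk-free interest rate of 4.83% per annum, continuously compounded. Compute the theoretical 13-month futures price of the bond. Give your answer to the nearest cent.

C$131.05

PV(coupons) I = 0.88·e^(−0.0483·2/12) + 0.88·e^(−0.0483·3/12) + 0.88·e^(−0.0483·10/12)
I = 0.8729 + 0.8694 + 0.8453 = 2.5876
F = (S − I)·e^(rT) = (126.96 − 2.5876) · e^(0.0483·13/12)
= 124.3724 · e^0.052325 = 124.3724 × 1.053718 = C$131.05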